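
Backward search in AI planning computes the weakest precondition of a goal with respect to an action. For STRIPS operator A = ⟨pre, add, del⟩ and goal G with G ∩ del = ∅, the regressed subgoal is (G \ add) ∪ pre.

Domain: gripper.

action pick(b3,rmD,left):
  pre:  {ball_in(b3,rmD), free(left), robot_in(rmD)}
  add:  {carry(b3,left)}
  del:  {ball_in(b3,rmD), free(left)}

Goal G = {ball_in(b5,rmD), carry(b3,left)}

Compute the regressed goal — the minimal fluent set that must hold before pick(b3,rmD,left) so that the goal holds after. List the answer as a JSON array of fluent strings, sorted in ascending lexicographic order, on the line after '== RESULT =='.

Regress:
  G ∩ del = {}  (empty — regression defined)
  G \ add = {ball_in(b5,rmD), carry(b3,left)} \ {carry(b3,left)} = {ball_in(b5,rmD)}
  ∪ pre   = {ball_in(b5,rmD)} ∪ {ball_in(b3,rmD), free(left), robot_in(rmD)}
          = {ball_in(b3,rmD), ball_in(b5,rmD), free(left), robot_in(rmD)}

== RESULT ==
["ball_in(b3,rmD)", "ball_in(b5,rmD)", "free(left)", "robot_in(rmD)"]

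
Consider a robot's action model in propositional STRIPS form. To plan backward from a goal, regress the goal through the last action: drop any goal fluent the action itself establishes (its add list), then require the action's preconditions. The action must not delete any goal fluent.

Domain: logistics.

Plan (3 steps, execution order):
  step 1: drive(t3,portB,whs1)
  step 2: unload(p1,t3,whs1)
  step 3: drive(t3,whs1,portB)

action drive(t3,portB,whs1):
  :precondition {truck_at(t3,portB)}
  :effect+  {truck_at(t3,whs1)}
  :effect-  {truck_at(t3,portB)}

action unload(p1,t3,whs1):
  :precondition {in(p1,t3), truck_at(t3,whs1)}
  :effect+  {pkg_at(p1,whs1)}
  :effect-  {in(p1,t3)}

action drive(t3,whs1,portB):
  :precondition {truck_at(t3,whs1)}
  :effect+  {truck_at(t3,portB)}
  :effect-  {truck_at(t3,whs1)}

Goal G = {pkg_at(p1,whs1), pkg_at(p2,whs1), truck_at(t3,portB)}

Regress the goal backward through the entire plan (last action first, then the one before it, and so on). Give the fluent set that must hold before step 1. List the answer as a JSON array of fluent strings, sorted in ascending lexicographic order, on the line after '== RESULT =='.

Work backward from the goal:
  through step 3 (drive(t3,whs1,portB)): drop {truck_at(t3,portB)}, keep {pkg_at(p1,whs1), pkg_at(p2,whs1)}, require {truck_at(t3,whs1)}
    → {pkg_at(p1,whs1), pkg_at(p2,whs1), truck_at(t3,whs1)}
  through step 2 (unload(p1,t3,whs1)): drop {pkg_at(p1,whs1)}, keep {pkg_at(p2,whs1), truck_at(t3,whs1)}, require {in(p1,t3), truck_at(t3,whs1)}
    → {in(p1,t3), pkg_at(p2,whs1), truck_at(t3,whs1)}
  through step 1 (drive(t3,portB,whs1)): drop {truck_at(t3,whs1)}, keep {in(p1,t3), pkg_at(p2,whs1)}, require {truck_at(t3,portB)}
    → {in(p1,t3), pkg_at(p2,whs1), truck_at(t3,portB)}

== RESULT ==
["in(p1,t3)", "pkg_at(p2,whs1)", "truck_at(t3,portB)"]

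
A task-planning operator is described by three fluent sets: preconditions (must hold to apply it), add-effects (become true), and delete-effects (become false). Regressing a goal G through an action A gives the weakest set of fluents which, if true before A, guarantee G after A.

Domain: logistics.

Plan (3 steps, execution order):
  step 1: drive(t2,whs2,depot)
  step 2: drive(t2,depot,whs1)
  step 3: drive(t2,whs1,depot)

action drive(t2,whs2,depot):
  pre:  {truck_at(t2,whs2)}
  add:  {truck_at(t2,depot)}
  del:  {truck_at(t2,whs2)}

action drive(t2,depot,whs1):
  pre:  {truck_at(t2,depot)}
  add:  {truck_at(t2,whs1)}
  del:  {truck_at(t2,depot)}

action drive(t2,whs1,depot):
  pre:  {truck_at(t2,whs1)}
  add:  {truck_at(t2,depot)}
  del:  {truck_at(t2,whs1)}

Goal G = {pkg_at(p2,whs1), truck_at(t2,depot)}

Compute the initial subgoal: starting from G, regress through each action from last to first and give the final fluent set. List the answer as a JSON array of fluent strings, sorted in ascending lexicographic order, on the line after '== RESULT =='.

Work backward from the goal:
  through step 3 (drive(t2,whs1,depot)): drop {truck_at(t2,depot)}, keep {pkg_at(p2,whs1)}, require {truck_at(t2,whs1)}
    → {pkg_at(p2,whs1), truck_at(t2,whs1)}
  through step 2 (drive(t2,depot,whs1)): drop {truck_at(t2,whs1)}, keep {pkg_at(p2,whs1)}, require {truck_at(t2,depot)}
    → {pkg_at(p2,whs1), truck_at(t2,depot)}
  through step 1 (drive(t2,whs2,depot)): drop {truck_at(t2,depot)}, keep {pkg_at(p2,whs1)}, require {truck_at(t2,whs2)}
    → {pkg_at(p2,whs1), truck_at(t2,whs2)}

== RESULT ==
["pkg_at(p2,whs1)", "truck_at(t2,whs2)"]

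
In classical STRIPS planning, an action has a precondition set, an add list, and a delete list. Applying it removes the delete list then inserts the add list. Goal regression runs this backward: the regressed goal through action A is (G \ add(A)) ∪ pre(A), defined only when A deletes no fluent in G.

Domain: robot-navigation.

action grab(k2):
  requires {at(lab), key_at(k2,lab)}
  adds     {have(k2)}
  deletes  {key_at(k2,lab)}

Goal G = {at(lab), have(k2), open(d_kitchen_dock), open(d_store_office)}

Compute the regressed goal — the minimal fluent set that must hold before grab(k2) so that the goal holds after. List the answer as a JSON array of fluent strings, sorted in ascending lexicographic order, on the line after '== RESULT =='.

Regress:
  G ∩ del = {}  (empty — regression defined)
  G \ add = {at(lab), have(k2), open(d_kitchen_dock), open(d_store_office)} \ {have(k2)} = {at(lab), open(d_kitchen_dock), open(d_store_office)}
  ∪ pre   = {at(lab), open(d_kitchen_dock), open(d_store_office)} ∪ {at(lab), key_at(k2,lab)}
          = {at(lab), key_at(k2,lab), open(d_kitchen_dock), open(d_store_office)}

== RESULT ==
["at(lab)", "key_at(k2,lab)", "open(d_kitchen_dock)", "open(d_store_office)"]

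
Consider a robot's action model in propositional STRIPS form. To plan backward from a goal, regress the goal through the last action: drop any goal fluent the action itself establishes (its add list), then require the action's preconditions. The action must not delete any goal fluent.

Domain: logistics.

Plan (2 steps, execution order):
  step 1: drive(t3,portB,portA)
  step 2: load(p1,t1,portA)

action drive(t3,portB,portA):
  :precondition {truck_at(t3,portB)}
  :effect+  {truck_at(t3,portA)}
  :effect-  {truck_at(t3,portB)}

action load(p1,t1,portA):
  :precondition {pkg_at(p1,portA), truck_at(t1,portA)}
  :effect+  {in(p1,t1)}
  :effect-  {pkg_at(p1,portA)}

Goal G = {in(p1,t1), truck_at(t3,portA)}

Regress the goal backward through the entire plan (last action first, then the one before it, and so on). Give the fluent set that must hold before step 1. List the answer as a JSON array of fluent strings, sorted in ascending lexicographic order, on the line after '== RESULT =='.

Regress step by step:
  through step 2 (load(p1,t1,portA)): drop {in(p1,t1)}, keep {truck_at(t3,portA)}, require {pkg_at(p1,portA), truck_at(t1,portA)}
    → {pkg_at(p1,portA), truck_at(t1,portA), truck_at(t3,portA)}
  through step 1 (drive(t3,portB,portA)): drop {truck_at(t3,portA)}, keep {pkg_at(p1,portA), truck_at(t1,portA)}, require {truck_at(t3,portB)}
    → {pkg_at(p1,portA), truck_at(t1,portA), truck_at(t3,portB)}

== RESULT ==
["pkg_at(p1,portA)", "truck_at(t1,portA)", "truck_at(t3,portB)"]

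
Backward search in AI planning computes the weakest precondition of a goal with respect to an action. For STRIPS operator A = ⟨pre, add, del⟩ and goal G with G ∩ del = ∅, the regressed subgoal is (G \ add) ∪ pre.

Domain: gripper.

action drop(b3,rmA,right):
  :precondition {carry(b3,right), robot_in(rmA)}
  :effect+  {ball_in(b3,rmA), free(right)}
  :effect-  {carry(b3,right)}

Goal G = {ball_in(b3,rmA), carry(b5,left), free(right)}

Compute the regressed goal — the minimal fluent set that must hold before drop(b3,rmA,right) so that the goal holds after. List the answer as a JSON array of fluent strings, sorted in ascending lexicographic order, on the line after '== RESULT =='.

Compute (G \ add) ∪ pre:
  G ∩ del = {}  (empty — regression defined)
  G \ add = {ball_in(b3,rmA), carry(b5,left), free(right)} \ {ball_in(b3,rmA), free(right)} = {carry(b5,left)}
  ∪ pre   = {carry(b5,left)} ∪ {carry(b3,right), robot_in(rmA)}
          = {carry(b3,right), carry(b5,left), robot_in(rmA)}

== RESULT ==
["carry(b3,right)", "carry(b5,left)", "robot_in(rmA)"]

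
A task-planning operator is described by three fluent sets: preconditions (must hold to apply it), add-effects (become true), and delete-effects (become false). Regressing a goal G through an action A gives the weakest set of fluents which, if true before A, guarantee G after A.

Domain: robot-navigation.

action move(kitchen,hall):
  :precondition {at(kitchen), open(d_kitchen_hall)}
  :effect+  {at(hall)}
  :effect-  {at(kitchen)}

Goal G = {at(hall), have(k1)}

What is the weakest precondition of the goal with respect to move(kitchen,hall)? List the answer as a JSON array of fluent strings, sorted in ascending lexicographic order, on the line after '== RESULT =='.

Compute (G \ add) ∪ pre:
  G ∩ del = {}  (empty — regression defined)
  G \ add = {at(hall), have(k1)} \ {at(hall)} = {have(k1)}
  ∪ pre   = {have(k1)} ∪ {at(kitchen), open(d_kitchen_hall)}
          = {at(kitchen), have(k1), open(d_kitchen_hall)}

== RESULT ==
["at(kitchen)", "have(k1)", "open(d_kitchen_hall)"]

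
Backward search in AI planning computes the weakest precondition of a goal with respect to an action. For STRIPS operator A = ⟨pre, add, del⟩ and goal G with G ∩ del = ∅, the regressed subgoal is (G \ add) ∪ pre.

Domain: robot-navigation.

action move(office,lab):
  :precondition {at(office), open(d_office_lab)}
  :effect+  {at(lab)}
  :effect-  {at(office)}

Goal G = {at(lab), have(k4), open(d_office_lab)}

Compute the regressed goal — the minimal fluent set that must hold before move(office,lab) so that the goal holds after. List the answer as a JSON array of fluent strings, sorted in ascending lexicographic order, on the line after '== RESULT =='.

Compute (G \ add) ∪ pre:
  G ∩ del = {}  (empty — regression defined)
  G \ add = {at(lab), have(k4), open(d_office_lab)} \ {at(lab)} = {have(k4), open(d_office_lab)}
  ∪ pre   = {have(k4), open(d_office_lab)} ∪ {at(office), open(d_office_lab)}
          = {at(office), have(k4), open(d_office_lab)}

== RESULT ==
["at(office)", "have(k4)", "open(d_office_lab)"]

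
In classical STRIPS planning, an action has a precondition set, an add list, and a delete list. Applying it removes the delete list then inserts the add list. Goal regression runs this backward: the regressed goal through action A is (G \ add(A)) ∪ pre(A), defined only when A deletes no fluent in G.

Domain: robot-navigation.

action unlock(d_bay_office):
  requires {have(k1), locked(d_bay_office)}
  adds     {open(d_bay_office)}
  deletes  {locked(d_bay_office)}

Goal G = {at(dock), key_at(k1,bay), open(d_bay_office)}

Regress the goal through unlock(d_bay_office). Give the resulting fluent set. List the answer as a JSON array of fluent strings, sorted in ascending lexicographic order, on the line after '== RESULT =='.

Compute (G \ add) ∪ pre:
  G ∩ del = {}  (empty — regression defined)
  G \ add = {at(dock), key_at(k1,bay), open(d_bay_office)} \ {open(d_bay_office)} = {at(dock), key_at(k1,bay)}
  ∪ pre   = {at(dock), key_at(k1,bay)} ∪ {have(k1), locked(d_bay_office)}
          = {at(dock), have(k1), key_at(k1,bay), locked(d_bay_office)}

== RESULT ==
["at(dock)", "have(k1)", "key_at(k1,bay)", "locked(d_bay_office)"]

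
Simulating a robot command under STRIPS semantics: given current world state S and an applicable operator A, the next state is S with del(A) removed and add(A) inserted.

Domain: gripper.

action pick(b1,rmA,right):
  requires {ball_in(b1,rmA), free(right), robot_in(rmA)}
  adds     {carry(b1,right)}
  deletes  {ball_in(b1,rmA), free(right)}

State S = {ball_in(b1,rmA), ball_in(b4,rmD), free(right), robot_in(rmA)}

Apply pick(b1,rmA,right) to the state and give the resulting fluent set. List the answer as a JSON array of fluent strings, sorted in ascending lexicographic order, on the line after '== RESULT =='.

Compute (S \ del) ∪ add:
  pre ⊆ S: {ball_in(b1,rmA), free(right), robot_in(rmA)} ⊆ S  — applicable
  S \ del = {ball_in(b4,rmD), robot_in(rmA)}
  ∪ add   = {ball_in(b4,rmD), carry(b1,right), robot_in(rmA)}

== RESULT ==
["ball_in(b4,rmD)", "carry(b1,right)", "robot_in(rmA)"]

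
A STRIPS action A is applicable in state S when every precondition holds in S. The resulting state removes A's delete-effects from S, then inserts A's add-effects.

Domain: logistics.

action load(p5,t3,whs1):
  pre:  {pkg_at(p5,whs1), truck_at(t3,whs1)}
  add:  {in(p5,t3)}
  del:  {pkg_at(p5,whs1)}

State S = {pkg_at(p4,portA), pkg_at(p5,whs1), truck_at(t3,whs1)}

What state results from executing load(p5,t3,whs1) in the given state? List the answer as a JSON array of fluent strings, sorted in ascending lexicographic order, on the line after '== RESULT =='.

Compute (S \ del) ∪ add:
  pre ⊆ S: {pkg_at(p5,whs1), truck_at(t3,whs1)} ⊆ S  — applicable
  S \ del = {pkg_at(p4,portA), truck_at(t3,whs1)}
  ∪ add   = {in(p5,t3), pkg_at(p4,portA), truck_at(t3,whs1)}

== RESULT ==
["in(p5,t3)", "pkg_at(p4,portA)", "truck_at(t3,whs1)"]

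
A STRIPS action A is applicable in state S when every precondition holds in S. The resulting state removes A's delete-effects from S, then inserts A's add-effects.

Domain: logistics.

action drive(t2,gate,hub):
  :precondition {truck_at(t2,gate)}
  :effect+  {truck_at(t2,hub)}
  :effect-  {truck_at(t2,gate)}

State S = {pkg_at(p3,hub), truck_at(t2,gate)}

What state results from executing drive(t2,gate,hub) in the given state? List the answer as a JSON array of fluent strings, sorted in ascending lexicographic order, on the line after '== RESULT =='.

Compute (S \ del) ∪ add:
  pre ⊆ S: {truck_at(t2,gate)} ⊆ S  — applicable
  S \ del = {pkg_at(p3,hub)}
  ∪ add   = {pkg_at(p3,hub), truck_at(t2,hub)}

== RESULT ==
["pkg_at(p3,hub)", "truck_at(t2,hub)"]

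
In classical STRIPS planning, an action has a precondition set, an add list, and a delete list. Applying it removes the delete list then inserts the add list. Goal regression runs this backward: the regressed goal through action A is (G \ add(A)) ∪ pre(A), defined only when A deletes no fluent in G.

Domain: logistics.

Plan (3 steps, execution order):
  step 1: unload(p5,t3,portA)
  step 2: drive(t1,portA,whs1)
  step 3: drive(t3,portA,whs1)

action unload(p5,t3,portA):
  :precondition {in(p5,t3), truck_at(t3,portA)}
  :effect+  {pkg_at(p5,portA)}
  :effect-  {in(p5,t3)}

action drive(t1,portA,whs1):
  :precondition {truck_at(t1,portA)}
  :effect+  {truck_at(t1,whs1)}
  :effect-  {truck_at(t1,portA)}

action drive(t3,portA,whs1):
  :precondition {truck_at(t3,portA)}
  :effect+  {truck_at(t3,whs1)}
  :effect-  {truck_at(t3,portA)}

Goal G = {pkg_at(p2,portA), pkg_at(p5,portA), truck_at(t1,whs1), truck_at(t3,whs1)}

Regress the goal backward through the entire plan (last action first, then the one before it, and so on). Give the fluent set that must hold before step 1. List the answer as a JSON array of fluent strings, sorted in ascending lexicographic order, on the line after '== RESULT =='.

Regress step by step:
  through step 3 (drive(t3,portA,whs1)): drop {truck_at(t3,whs1)}, keep {pkg_at(p2,portA), pkg_at(p5,portA), truck_at(t1,whs1)}, require {truck_at(t3,portA)}
    → {pkg_at(p2,portA), pkg_at(p5,portA), truck_at(t1,whs1), truck_at(t3,portA)}
  through step 2 (drive(t1,portA,whs1)): drop {truck_at(t1,whs1)}, keep {pkg_at(p2,portA), pkg_at(p5,portA), truck_at(t3,portA)}, require {truck_at(t1,portA)}
    → {pkg_at(p2,portA), pkg_at(p5,portA), truck_at(t1,portA), truck_at(t3,portA)}
  through step 1 (unload(p5,t3,portA)): drop {pkg_at(p5,portA)}, keep {pkg_at(p2,portA), truck_at(t1,portA), truck_at(t3,portA)}, require {in(p5,t3), truck_at(t3,portA)}
    → {in(p5,t3), pkg_at(p2,portA), truck_at(t1,portA), truck_at(t3,portA)}

== RESULT ==
["in(p5,t3)", "pkg_at(p2,portA)", "truck_at(t1,portA)", "truck_at(t3,portA)"]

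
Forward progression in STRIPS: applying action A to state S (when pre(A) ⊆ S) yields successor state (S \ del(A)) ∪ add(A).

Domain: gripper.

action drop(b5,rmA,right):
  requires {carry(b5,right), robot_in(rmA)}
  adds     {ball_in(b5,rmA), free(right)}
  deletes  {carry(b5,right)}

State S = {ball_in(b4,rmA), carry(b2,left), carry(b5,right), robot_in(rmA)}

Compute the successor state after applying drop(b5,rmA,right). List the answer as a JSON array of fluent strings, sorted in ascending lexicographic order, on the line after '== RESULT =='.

Progress:
  pre ⊆ S: {carry(b5,right), robot_in(rmA)} ⊆ S  — applicable
  S \ del = {ball_in(b4,rmA), carry(b2,left), robot_in(rmA)}
  ∪ add   = {ball_in(b4,rmA), ball_in(b5,rmA), carry(b2,left), free(right), robot_in(rmA)}

== RESULT ==
["ball_in(b4,rmA)", "ball_in(b5,rmA)", "carry(b2,left)", "free(right)", "robot_in(rmA)"]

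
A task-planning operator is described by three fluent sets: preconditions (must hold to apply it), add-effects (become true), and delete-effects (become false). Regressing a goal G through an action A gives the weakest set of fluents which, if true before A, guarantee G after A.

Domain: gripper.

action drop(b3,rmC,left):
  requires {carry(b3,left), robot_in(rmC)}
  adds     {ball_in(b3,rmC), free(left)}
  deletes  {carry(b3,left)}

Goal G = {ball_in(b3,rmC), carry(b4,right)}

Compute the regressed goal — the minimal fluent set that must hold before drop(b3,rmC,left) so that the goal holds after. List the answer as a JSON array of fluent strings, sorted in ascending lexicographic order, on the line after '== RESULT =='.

Regress:
  G ∩ del = {}  (empty — regression defined)
  G \ add = {ball_in(b3,rmC), carry(b4,right)} \ {ball_in(b3,rmC), free(left)} = {carry(b4,right)}
  ∪ pre   = {carry(b4,right)} ∪ {carry(b3,left), robot_in(rmC)}
          = {carry(b3,left), carry(b4,right), robot_in(rmC)}

== RESULT ==
["carry(b3,left)", "carry(b4,right)", "robot_in(rmC)"]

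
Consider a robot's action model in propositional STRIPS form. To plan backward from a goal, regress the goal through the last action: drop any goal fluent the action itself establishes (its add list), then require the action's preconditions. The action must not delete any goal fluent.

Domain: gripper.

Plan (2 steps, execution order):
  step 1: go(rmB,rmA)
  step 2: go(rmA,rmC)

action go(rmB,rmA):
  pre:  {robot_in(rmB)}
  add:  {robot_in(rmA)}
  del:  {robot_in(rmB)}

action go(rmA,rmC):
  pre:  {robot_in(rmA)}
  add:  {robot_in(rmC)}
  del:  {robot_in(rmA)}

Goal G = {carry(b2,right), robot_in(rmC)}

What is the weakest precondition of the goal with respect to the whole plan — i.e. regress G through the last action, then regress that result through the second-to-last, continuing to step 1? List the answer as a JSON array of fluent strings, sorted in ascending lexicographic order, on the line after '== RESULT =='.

Regress step by step:
  through step 2 (go(rmA,rmC)): drop {robot_in(rmC)}, keep {carry(b2,right)}, require {robot_in(rmA)}
    → {carry(b2,right), robot_in(rmA)}
  through step 1 (go(rmB,rmA)): drop {robot_in(rmA)}, keep {carry(b2,right)}, require {robot_in(rmB)}
    → {carry(b2,right), robot_in(rmB)}

== RESULT ==
["carry(b2,right)", "robot_in(rmB)"]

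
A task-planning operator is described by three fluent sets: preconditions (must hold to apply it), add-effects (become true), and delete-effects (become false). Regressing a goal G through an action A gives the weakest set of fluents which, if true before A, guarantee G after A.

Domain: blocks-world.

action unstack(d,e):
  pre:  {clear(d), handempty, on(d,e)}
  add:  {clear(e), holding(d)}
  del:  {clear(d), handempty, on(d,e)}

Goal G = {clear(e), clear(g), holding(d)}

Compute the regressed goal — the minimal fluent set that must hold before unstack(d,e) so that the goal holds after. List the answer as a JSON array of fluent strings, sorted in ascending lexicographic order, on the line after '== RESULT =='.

Compute (G \ add) ∪ pre:
  G ∩ del = {}  (empty — regression defined)
  G \ add = {clear(e), clear(g), holding(d)} \ {clear(e), holding(d)} = {clear(g)}
  ∪ pre   = {clear(g)} ∪ {clear(d), handempty, on(d,e)}
          = {clear(d), clear(g), handempty, on(d,e)}

== RESULT ==
["clear(d)", "clear(g)", "handempty", "on(d,e)"]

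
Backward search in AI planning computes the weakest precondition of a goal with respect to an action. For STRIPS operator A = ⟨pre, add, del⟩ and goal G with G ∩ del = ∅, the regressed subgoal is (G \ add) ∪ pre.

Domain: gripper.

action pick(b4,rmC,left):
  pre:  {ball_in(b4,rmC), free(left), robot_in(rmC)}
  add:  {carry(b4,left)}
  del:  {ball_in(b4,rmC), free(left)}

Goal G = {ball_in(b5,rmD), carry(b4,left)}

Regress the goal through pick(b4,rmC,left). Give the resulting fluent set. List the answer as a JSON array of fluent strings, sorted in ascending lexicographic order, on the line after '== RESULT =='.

Regress:
  G ∩ del = {}  (empty — regression defined)
  G \ add = {ball_in(b5,rmD), carry(b4,left)} \ {carry(b4,left)} = {ball_in(b5,rmD)}
  ∪ pre   = {ball_in(b5,rmD)} ∪ {ball_in(b4,rmC), free(left), robot_in(rmC)}
          = {ball_in(b4,rmC), ball_in(b5,rmD), free(left), robot_in(rmC)}

== RESULT ==
["ball_in(b4,rmC)", "ball_in(b5,rmD)", "free(left)", "robot_in(rmC)"]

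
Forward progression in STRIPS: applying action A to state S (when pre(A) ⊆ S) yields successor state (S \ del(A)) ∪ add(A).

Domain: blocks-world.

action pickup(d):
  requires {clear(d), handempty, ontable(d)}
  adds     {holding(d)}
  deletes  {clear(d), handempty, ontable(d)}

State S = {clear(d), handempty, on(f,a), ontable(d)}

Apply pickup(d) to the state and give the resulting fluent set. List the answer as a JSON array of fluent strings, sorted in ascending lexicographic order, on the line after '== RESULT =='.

Compute (S \ del) ∪ add:
  pre ⊆ S: {clear(d), handempty, ontable(d)} ⊆ S  — applicable
  S \ del = {on(f,a)}
  ∪ add   = {holding(d), on(f,a)}

== RESULT ==
["holding(d)", "on(f,a)"]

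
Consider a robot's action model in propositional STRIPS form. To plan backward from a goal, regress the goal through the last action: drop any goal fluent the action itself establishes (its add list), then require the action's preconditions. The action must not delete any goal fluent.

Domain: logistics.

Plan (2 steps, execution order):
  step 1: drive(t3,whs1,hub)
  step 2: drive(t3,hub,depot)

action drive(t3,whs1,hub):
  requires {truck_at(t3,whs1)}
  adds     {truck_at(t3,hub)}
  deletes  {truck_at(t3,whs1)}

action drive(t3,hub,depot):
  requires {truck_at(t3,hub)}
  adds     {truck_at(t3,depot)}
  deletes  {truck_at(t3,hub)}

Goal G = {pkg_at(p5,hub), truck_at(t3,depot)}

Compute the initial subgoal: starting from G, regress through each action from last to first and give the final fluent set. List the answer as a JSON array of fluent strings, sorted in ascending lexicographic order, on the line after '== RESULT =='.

Work backward from the goal:
  through step 2 (drive(t3,hub,depot)): drop {truck_at(t3,depot)}, keep {pkg_at(p5,hub)}, require {truck_at(t3,hub)}
    → {pkg_at(p5,hub), truck_at(t3,hub)}
  through step 1 (drive(t3,whs1,hub)): drop {truck_at(t3,hub)}, keep {pkg_at(p5,hub)}, require {truck_at(t3,whs1)}
    → {pkg_at(p5,hub), truck_at(t3,whs1)}

== RESULT ==
["pkg_at(p5,hub)", "truck_at(t3,whs1)"]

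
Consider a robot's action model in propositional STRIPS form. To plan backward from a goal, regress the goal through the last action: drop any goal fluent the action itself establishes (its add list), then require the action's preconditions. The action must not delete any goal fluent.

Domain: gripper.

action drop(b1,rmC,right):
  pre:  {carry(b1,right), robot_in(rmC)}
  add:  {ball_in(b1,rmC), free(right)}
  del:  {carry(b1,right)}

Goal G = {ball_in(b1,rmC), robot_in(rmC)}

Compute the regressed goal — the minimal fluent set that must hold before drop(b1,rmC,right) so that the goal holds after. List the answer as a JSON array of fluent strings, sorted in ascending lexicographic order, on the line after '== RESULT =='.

Regress:
  G ∩ del = {}  (empty — regression defined)
  G \ add = {ball_in(b1,rmC), robot_in(rmC)} \ {ball_in(b1,rmC), free(right)} = {robot_in(rmC)}
  ∪ pre   = {robot_in(rmC)} ∪ {carry(b1,right), robot_in(rmC)}
          = {carry(b1,right), robot_in(rmC)}

== RESULT ==
["carry(b1,right)", "robot_in(rmC)"]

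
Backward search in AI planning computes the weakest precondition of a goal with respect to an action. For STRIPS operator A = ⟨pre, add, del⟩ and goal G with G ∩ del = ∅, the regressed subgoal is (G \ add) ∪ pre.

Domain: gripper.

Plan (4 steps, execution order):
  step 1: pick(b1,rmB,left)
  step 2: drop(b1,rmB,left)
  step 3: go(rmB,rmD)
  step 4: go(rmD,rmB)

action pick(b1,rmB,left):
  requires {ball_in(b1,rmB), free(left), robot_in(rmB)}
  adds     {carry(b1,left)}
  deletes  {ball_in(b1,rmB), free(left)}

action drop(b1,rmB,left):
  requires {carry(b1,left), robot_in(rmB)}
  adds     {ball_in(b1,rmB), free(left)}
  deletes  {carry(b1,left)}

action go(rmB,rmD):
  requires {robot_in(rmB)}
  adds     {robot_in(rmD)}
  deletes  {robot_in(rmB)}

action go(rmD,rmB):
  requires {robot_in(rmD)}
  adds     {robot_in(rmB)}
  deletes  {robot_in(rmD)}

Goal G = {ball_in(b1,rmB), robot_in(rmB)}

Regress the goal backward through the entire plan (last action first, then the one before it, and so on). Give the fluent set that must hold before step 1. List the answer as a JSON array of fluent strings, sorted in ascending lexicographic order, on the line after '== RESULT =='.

Regress step by step:
  through step 4 (go(rmD,rmB)): drop {robot_in(rmB)}, keep {ball_in(b1,rmB)}, require {robot_in(rmD)}
    → {ball_in(b1,rmB), robot_in(rmD)}
  through step 3 (go(rmB,rmD)): drop {robot_in(rmD)}, keep {ball_in(b1,rmB)}, require {robot_in(rmB)}
    → {ball_in(b1,rmB), robot_in(rmB)}
  through step 2 (drop(b1,rmB,left)): drop {ball_in(b1,rmB)}, keep {robot_in(rmB)}, require {carry(b1,left), robot_in(rmB)}
    → {carry(b1,left), robot_in(rmB)}
  through step 1 (pick(b1,rmB,left)): drop {carry(b1,left)}, keep {robot_in(rmB)}, require {ball_in(b1,rmB), free(left), robot_in(rmB)}
    → {ball_in(b1,rmB), free(left), robot_in(rmB)}

== RESULT ==
["ball_in(b1,rmB)", "free(left)", "robot_in(rmB)"]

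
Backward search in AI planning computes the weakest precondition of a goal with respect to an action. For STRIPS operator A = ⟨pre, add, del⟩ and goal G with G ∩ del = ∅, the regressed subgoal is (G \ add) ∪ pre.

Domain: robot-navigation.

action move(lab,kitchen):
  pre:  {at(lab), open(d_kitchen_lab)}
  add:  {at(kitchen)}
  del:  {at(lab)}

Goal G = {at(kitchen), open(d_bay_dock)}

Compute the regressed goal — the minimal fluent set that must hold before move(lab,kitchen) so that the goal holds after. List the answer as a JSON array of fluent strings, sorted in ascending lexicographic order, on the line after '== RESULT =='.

Regress:
  G ∩ del = {}  (empty — regression defined)
  G \ add = {at(kitchen), open(d_bay_dock)} \ {at(kitchen)} = {open(d_bay_dock)}
  ∪ pre   = {open(d_bay_dock)} ∪ {at(lab), open(d_kitchen_lab)}
          = {at(lab), open(d_bay_dock), open(d_kitchen_lab)}

== RESULT ==
["at(lab)", "open(d_bay_dock)", "open(d_kitchen_lab)"]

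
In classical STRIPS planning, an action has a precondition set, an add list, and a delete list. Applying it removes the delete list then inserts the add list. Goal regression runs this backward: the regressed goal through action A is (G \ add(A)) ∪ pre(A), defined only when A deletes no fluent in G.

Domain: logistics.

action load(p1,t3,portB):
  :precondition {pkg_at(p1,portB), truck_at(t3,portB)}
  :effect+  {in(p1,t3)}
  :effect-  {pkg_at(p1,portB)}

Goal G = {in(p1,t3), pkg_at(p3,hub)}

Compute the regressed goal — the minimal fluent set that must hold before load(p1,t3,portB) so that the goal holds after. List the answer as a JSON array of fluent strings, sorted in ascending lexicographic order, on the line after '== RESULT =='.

Compute (G \ add) ∪ pre:
  G ∩ del = {}  (empty — regression defined)
  G \ add = {in(p1,t3), pkg_at(p3,hub)} \ {in(p1,t3)} = {pkg_at(p3,hub)}
  ∪ pre   = {pkg_at(p3,hub)} ∪ {pkg_at(p1,portB), truck_at(t3,portB)}
          = {pkg_at(p1,portB), pkg_at(p3,hub), truck_at(t3,portB)}

== RESULT ==
["pkg_at(p1,portB)", "pkg_at(p3,hub)", "truck_at(t3,portB)"]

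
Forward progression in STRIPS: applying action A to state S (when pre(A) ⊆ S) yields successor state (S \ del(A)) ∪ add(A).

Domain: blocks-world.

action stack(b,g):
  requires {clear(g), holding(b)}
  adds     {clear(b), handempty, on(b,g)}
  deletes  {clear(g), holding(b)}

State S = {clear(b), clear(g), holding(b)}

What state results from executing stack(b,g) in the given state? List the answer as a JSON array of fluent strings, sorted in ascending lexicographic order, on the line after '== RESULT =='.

Progress:
  pre ⊆ S: {clear(g), holding(b)} ⊆ S  — applicable
  S \ del = {clear(b)}
  ∪ add   = {clear(b), handempty, on(b,g)}

== RESULT ==
["clear(b)", "handempty", "on(b,g)"]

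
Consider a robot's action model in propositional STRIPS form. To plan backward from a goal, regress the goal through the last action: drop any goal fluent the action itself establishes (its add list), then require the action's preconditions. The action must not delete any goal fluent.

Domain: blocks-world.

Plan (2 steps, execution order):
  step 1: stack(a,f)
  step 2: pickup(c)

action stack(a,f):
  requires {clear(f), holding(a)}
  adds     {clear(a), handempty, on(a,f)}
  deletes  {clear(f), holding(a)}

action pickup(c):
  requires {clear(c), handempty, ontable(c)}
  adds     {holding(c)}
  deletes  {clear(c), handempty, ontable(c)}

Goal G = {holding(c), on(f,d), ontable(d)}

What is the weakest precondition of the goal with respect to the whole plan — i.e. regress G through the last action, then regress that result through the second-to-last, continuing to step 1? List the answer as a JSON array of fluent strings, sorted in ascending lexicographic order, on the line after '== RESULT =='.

Regress step by step:
  through step 2 (pickup(c)): drop {holding(c)}, keep {on(f,d), ontable(d)}, require {clear(c), handempty, ontable(c)}
    → {clear(c), handempty, on(f,d), ontable(c), ontable(d)}
  through step 1 (stack(a,f)): drop {handempty}, keep {clear(c), on(f,d), ontable(c), ontable(d)}, require {clear(f), holding(a)}
    → {clear(c), clear(f), holding(a), on(f,d), ontable(c), ontable(d)}

== RESULT ==
["clear(c)", "clear(f)", "holding(a)", "on(f,d)", "ontable(c)", "ontable(d)"]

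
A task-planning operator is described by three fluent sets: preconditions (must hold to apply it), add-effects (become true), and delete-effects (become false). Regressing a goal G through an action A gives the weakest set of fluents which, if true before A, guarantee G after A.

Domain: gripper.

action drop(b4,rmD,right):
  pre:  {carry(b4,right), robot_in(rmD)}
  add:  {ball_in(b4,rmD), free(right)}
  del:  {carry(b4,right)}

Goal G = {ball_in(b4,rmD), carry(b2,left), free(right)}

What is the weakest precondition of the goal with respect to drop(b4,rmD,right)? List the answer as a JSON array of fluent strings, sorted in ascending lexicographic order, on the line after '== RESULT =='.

Compute (G \ add) ∪ pre:
  G ∩ del = {}  (empty — regression defined)
  G \ add = {ball_in(b4,rmD), carry(b2,left), free(right)} \ {ball_in(b4,rmD), free(right)} = {carry(b2,left)}
  ∪ pre   = {carry(b2,left)} ∪ {carry(b4,right), robot_in(rmD)}
          = {carry(b2,left), carry(b4,right), robot_in(rmD)}

== RESULT ==
["carry(b2,left)", "carry(b4,right)", "robot_in(rmD)"]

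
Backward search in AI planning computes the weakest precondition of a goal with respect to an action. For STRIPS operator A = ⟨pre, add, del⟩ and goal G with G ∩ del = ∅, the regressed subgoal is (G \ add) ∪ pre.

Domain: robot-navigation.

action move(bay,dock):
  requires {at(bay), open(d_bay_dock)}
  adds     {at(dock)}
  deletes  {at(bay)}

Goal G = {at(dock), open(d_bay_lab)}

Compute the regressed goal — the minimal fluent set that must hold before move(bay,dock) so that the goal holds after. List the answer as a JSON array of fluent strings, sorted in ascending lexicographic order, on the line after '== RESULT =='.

Compute (G \ add) ∪ pre:
  G ∩ del = {}  (empty — regression defined)
  G \ add = {at(dock), open(d_bay_lab)} \ {at(dock)} = {open(d_bay_lab)}
  ∪ pre   = {open(d_bay_lab)} ∪ {at(bay), open(d_bay_dock)}
          = {at(bay), open(d_bay_dock), open(d_bay_lab)}

== RESULT ==
["at(bay)", "open(d_bay_dock)", "open(d_bay_lab)"]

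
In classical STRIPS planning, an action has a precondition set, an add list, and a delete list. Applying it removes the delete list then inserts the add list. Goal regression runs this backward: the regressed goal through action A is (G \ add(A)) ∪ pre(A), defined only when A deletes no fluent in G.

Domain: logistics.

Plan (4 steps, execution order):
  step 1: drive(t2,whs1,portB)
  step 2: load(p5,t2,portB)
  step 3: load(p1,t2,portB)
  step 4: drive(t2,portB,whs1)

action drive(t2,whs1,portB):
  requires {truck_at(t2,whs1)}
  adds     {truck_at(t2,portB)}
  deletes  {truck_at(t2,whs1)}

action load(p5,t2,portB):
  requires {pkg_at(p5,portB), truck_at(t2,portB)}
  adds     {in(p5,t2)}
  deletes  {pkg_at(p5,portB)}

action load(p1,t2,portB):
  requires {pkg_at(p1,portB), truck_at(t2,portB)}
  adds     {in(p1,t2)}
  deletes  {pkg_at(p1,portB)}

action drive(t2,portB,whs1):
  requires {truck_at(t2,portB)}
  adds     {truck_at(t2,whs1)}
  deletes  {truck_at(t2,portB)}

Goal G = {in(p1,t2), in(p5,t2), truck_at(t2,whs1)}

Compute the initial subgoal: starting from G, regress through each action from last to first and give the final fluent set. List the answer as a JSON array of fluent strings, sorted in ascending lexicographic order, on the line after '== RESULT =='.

Work backward from the goal:
  through step 4 (drive(t2,portB,whs1)): drop {truck_at(t2,whs1)}, keep {in(p1,t2), in(p5,t2)}, require {truck_at(t2,portB)}
    → {in(p1,t2), in(p5,t2), truck_at(t2,portB)}
  through step 3 (load(p1,t2,portB)): drop {in(p1,t2)}, keep {in(p5,t2), truck_at(t2,portB)}, require {pkg_at(p1,portB), truck_at(t2,portB)}
    → {in(p5,t2), pkg_at(p1,portB), truck_at(t2,portB)}
  through step 2 (load(p5,t2,portB)): drop {in(p5,t2)}, keep {pkg_at(p1,portB), truck_at(t2,portB)}, require {pkg_at(p5,portB), truck_at(t2,portB)}
    → {pkg_at(p1,portB), pkg_at(p5,portB), truck_at(t2,portB)}
  through step 1 (drive(t2,whs1,portB)): drop {truck_at(t2,portB)}, keep {pkg_at(p1,portB), pkg_at(p5,portB)}, require {truck_at(t2,whs1)}
    → {pkg_at(p1,portB), pkg_at(p5,portB), truck_at(t2,whs1)}

== RESULT ==
["pkg_at(p1,portB)", "pkg_at(p5,portB)", "truck_at(t2,whs1)"]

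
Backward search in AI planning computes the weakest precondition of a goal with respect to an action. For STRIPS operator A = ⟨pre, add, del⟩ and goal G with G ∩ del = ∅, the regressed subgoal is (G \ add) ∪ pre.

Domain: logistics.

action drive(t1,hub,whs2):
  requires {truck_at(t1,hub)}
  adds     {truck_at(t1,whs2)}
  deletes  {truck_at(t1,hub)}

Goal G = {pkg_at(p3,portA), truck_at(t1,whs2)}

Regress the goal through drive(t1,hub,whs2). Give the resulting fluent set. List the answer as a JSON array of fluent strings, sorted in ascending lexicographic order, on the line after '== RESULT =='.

Regress:
  G ∩ del = {}  (empty — regression defined)
  G \ add = {pkg_at(p3,portA), truck_at(t1,whs2)} \ {truck_at(t1,whs2)} = {pkg_at(p3,portA)}
  ∪ pre   = {pkg_at(p3,portA)} ∪ {truck_at(t1,hub)}
          = {pkg_at(p3,portA), truck_at(t1,hub)}

== RESULT ==
["pkg_at(p3,portA)", "truck_at(t1,hub)"]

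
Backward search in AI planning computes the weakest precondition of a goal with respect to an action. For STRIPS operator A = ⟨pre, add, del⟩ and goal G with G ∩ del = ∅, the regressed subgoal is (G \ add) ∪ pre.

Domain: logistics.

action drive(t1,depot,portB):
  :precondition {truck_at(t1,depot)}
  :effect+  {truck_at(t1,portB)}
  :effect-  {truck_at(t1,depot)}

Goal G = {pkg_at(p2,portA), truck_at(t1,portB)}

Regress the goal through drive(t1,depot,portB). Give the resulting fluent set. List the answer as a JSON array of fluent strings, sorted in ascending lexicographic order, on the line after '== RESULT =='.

Compute (G \ add) ∪ pre:
  G ∩ del = {}  (empty — regression defined)
  G \ add = {pkg_at(p2,portA), truck_at(t1,portB)} \ {truck_at(t1,portB)} = {pkg_at(p2,portA)}
  ∪ pre   = {pkg_at(p2,portA)} ∪ {truck_at(t1,depot)}
          = {pkg_at(p2,portA), truck_at(t1,depot)}

== RESULT ==
["pkg_at(p2,portA)", "truck_at(t1,depot)"]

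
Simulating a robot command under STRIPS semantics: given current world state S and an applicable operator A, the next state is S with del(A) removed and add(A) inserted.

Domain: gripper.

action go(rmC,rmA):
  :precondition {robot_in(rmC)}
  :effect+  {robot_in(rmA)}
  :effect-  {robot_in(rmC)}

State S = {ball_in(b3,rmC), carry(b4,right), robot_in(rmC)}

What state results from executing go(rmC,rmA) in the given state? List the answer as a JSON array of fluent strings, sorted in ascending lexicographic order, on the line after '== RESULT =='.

Compute (S \ del) ∪ add:
  pre ⊆ S: {robot_in(rmC)} ⊆ S  — applicable
  S \ del = {ball_in(b3,rmC), carry(b4,right)}
  ∪ add   = {ball_in(b3,rmC), carry(b4,right), robot_in(rmA)}

== RESULT ==
["ball_in(b3,rmC)", "carry(b4,right)", "robot_in(rmA)"]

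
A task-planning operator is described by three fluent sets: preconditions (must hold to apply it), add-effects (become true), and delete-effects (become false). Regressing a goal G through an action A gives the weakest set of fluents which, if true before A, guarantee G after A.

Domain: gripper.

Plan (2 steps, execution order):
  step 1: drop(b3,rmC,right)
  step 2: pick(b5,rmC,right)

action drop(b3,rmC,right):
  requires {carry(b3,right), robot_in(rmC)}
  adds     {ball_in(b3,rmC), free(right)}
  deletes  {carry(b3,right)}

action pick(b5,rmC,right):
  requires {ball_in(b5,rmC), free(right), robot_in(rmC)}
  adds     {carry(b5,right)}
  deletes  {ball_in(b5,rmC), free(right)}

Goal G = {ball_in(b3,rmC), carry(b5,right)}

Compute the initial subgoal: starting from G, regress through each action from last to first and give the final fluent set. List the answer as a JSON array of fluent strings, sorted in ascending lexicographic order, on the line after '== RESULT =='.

Work backward from the goal:
  through step 2 (pick(b5,rmC,right)): drop {carry(b5,right)}, keep {ball_in(b3,rmC)}, require {ball_in(b5,rmC), free(right), robot_in(rmC)}
    → {ball_in(b3,rmC), ball_in(b5,rmC), free(right), robot_in(rmC)}
  through step 1 (drop(b3,rmC,right)): drop {ball_in(b3,rmC), free(right)}, keep {ball_in(b5,rmC), robot_in(rmC)}, require {carry(b3,right), robot_in(rmC)}
    → {ball_in(b5,rmC), carry(b3,right), robot_in(rmC)}

== RESULT ==
["ball_in(b5,rmC)", "carry(b3,right)", "robot_in(rmC)"]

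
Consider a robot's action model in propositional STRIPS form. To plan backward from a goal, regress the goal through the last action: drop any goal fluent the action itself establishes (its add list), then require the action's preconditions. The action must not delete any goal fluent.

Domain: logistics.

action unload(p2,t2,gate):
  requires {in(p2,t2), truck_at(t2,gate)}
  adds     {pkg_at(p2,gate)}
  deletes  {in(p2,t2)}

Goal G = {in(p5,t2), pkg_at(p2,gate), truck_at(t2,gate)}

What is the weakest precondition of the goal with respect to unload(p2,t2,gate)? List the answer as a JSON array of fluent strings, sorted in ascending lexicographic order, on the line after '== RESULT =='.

Compute (G \ add) ∪ pre:
  G ∩ del = {}  (empty — regression defined)
  G \ add = {in(p5,t2), pkg_at(p2,gate), truck_at(t2,gate)} \ {pkg_at(p2,gate)} = {in(p5,t2), truck_at(t2,gate)}
  ∪ pre   = {in(p5,t2), truck_at(t2,gate)} ∪ {in(p2,t2), truck_at(t2,gate)}
          = {in(p2,t2), in(p5,t2), truck_at(t2,gate)}

== RESULT ==
["in(p2,t2)", "in(p5,t2)", "truck_at(t2,gate)"]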